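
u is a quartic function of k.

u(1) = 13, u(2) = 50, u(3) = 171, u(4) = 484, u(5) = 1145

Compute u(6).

2358

Write u(k) = ak^4 + bk³ + ck² + dk + e; the 5 given values yield a linear system in the 5 coefficients.
Solving, u(k) = 2k^4 - 2k³ + 4k² + 9k.
Then u(6) = 2358.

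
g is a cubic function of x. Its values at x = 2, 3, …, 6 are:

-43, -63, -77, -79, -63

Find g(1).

-23

First differences: -20, -14, -2, 16. Second differences: 6, 12, 18. Third differences: 6, 6.
Level-3 differences are constant, so g has degree 3.
Fitting a degree-3 polynomial gives g(x) = x³ - 6x² - 9x - 9.
Then g(1) = -23.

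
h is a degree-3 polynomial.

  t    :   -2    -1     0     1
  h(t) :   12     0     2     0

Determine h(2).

Write h(t) = at³ + bt² + ct + d; the 4 given values yield a linear system in the 4 coefficients.
Solving, h(t) = -3t³ - 2t² + 3t + 2.
Then h(2) = -24.

-24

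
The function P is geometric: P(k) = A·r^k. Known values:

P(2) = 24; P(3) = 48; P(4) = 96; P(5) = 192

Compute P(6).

384

Consecutive ratio: 48/24 = 2, and 96/48 = 2, so r = 2.
Then A·2^2 = 24 gives A = 6, and P(k) = 6·2^k.
P(6) = 6·2^6 = 384.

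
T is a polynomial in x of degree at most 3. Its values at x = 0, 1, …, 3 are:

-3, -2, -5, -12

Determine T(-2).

-17

First differences: 1, -3, -7. Second differences: -4, -4.
Level-2 differences are constant, so T has degree 2.
Fitting a degree-2 polynomial gives T(x) = -2x² + 3x - 3.
Then T(-2) = -17.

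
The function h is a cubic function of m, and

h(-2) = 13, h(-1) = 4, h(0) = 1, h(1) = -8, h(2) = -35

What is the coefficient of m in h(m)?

-4

First differences: -9, -3, -9, -27. Second differences: 6, -6, -18. Third differences: -12, -12.
Level-3 differences are constant, so h has degree 3.
Fitting a degree-3 polynomial gives h(m) = -2m³ - 3m² - 4m + 1.
The coefficient of m is -4.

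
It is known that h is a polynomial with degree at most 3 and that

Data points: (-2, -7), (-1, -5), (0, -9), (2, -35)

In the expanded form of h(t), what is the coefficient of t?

-7

Write h(t) = at³ + bt² + ct + d; the 4 given values yield a linear system in the 4 coefficients.
Solving, the leading coefficient vanishes, and h(t) = -3t² - 7t - 9.
The coefficient of t is -7.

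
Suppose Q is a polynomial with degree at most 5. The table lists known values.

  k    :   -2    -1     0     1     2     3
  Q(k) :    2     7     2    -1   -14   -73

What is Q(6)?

First differences: 5, -5, -3, -13, -59. Second differences: -10, 2, -10, -46. Third differences: 12, -12, -36. Fourth differences: -24, -24.
Level-4 differences are constant, so Q has degree 4.
Fitting a degree-4 polynomial gives Q(k) = -k^4 + 2k² - 4k + 2.
Then Q(6) = -1246.

-1246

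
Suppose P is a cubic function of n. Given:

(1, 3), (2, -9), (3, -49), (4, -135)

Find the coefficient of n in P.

-3

Write P(n) = an³ + bn² + cn + d; the 4 given values yield a linear system in the 4 coefficients.
Solving, P(n) = -3n³ + 4n² - 3n + 5.
The coefficient of n is -3.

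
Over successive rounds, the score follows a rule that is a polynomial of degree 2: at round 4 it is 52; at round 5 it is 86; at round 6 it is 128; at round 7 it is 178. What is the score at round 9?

302

Write the value at m as u(m).
First differences: 34, 42, 50. Second differences: 8, 8.
Level-2 differences are constant, so u has degree 2.
Fitting a degree-2 polynomial gives u(m) = 4m² - 2m - 4.
Then u(9) = 302.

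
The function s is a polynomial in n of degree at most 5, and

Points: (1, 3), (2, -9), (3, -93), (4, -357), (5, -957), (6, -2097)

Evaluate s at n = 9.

-11517

First differences: -12, -84, -264, -600, -1140. Second differences: -72, -180, -336, -540. Third differences: -108, -156, -204. Fourth differences: -48, -48.
Level-4 differences are constant, so s has degree 4.
Fitting a degree-4 polynomial gives s(n) = -2n^4 + 2n³ + 2n² - 2n + 3.
Then s(9) = -11517.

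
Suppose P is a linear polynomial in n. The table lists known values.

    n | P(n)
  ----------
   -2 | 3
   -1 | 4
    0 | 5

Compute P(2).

First differences: 1, 1.
Level-1 differences are constant, so P has degree 1.
Fitting a degree-1 polynomial gives P(n) = n + 5.
Then P(2) = 7.

7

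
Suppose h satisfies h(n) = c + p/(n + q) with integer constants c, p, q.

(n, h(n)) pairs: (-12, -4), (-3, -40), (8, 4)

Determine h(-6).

(h(n) − c)(n + q) = p for each data point; the three points give a linear system in c and q, then p follows.
Solving: c = 0, q = 2, p = 40, so h(n) = 40/(n + 2).
Then h(-6) = 0 + 40/(-4) = -10.

-10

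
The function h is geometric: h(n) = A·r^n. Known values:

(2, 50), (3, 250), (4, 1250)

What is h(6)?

31250

Consecutive ratio: 250/50 = 5, and 1250/250 = 5, so r = 5.
Then A·5^2 = 50 gives A = 2, and h(n) = 2·5^n.
h(6) = 2·5^6 = 31250.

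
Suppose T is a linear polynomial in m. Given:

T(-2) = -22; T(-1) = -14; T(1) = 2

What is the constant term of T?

-6

Write T(m) = am + b; the 3 given values yield a linear system in the 2 coefficients.
Solving, T(m) = 8m - 6.
The constant term is T(0) = -6.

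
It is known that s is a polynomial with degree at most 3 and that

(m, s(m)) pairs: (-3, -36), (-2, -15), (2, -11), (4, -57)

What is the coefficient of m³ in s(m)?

Write s(m) = am³ + bm² + cm + d; the 4 given values yield a linear system in the 4 coefficients.
Solving, the leading coefficient vanishes, and s(m) = -4m² + m + 3.
The coefficient of m³ is 0.

0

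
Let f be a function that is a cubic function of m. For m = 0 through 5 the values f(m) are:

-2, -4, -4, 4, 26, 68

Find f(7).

First differences: -2, 0, 8, 22, 42. Second differences: 2, 8, 14, 20. Third differences: 6, 6, 6.
Level-3 differences are constant, so f has degree 3.
Fitting a degree-3 polynomial gives f(m) = m³ - 2m² - m - 2.
Then f(7) = 236.

236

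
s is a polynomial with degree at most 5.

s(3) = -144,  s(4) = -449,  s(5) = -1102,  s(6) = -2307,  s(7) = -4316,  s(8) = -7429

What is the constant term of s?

3

First differences: -305, -653, -1205, -2009, -3113. Second differences: -348, -552, -804, -1104. Third differences: -204, -252, -300. Fourth differences: -48, -48.
Level-4 differences are constant, so s has degree 4.
Fitting a degree-4 polynomial gives s(x) = -2x^4 + 2x³ - 4x² - x + 3.
The constant term is s(0) = 3.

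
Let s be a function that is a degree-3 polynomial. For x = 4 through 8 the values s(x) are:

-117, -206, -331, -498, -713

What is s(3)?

First differences: -89, -125, -167, -215. Second differences: -36, -42, -48. Third differences: -6, -6.
Level-3 differences are constant, so s has degree 3.
Fitting a degree-3 polynomial gives s(x) = -x³ - 3x² - x - 1.
Then s(3) = -58.

-58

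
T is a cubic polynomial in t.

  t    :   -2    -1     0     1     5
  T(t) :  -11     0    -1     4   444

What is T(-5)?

-296

Write T(t) = at³ + bt² + ct + d; the 5 given values yield a linear system in the 4 coefficients.
Solving, T(t) = 3t³ + 3t² - t - 1.
Then T(-5) = -296.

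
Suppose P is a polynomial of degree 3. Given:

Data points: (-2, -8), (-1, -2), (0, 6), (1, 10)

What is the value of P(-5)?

Write P(k) = ak³ + bk² + ck + d; the 4 given values yield a linear system in the 4 coefficients.
Solving, P(k) = -k³ - 2k² + 7k + 6.
Then P(-5) = 46.

46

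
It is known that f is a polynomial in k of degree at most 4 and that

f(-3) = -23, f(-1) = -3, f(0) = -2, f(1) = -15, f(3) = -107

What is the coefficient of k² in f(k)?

-7

Write f(k) = ak^4 + bk³ + ck² + dk + e; the 5 given values yield a linear system in the 5 coefficients.
Solving, the leading coefficient vanishes, and f(k) = -k³ - 7k² - 5k - 2.
The coefficient of k² is -7.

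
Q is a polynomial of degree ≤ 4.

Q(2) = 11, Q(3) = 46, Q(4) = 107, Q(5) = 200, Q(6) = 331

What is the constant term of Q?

-5

First differences: 35, 61, 93, 131. Second differences: 26, 32, 38. Third differences: 6, 6.
Level-3 differences are constant, so Q has degree 3.
Fitting a degree-3 polynomial gives Q(m) = m³ + 4m² - 4m - 5.
The constant term is Q(0) = -5.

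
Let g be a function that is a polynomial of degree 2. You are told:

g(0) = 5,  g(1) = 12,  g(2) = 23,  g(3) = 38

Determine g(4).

57

Write g(m) = am² + bm + c; the 4 given values yield a linear system in the 3 coefficients.
Solving, g(m) = 2m² + 5m + 5.
Then g(4) = 57.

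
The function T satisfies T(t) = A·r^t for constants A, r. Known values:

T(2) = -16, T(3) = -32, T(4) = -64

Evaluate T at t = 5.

Consecutive ratio: -32/(-16) = 2, and -64/(-32) = 2, so r = 2.
Then A·2^2 = -16 gives A = -4, and T(t) = -4·2^t.
T(5) = -4·2^5 = -128.

-128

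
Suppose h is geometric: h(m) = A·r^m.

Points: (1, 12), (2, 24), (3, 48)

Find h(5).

192

Consecutive ratio: 24/12 = 2, and 48/24 = 2, so r = 2.
Then A·2^1 = 12 gives A = 6, and h(m) = 6·2^m.
h(5) = 6·2^5 = 192.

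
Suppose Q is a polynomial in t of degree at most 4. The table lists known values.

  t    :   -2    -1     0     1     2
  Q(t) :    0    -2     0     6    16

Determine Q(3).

Write Q(t) = at^4 + bt³ + ct² + dt + e; the 5 given values yield a linear system in the 5 coefficients.
Solving, the top 2 coefficients vanish, and Q(t) = 2t² + 4t.
Then Q(3) = 30.

30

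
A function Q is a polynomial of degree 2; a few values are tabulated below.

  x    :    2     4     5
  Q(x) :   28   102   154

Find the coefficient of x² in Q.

Write Q(x) = ax² + bx + c; the 3 given values yield a linear system in the 3 coefficients.
Solving, Q(x) = 5x² + 7x - 6.
The coefficient of x² is 5.

5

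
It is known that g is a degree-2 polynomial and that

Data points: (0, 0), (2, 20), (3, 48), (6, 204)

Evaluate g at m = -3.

60

Write g(m) = am² + bm + c; the 4 given values yield a linear system in the 3 coefficients.
Solving, g(m) = 6m² - 2m.
Then g(-3) = 60.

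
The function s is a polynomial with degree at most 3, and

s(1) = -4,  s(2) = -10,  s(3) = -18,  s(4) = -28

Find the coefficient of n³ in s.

Write s(n) = an³ + bn² + cn + d; the 4 given values yield a linear system in the 4 coefficients.
Solving, the leading coefficient vanishes, and s(n) = -n² - 3n.
The coefficient of n³ is 0.

0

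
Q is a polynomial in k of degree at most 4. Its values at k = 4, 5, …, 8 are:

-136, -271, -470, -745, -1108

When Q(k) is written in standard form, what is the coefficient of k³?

-2

First differences: -135, -199, -275, -363. Second differences: -64, -76, -88. Third differences: -12, -12.
Level-3 differences are constant, so Q has degree 3.
Fitting a degree-3 polynomial gives Q(k) = -2k³ - 2k² + 5k + 4.
The coefficient of k³ is -2.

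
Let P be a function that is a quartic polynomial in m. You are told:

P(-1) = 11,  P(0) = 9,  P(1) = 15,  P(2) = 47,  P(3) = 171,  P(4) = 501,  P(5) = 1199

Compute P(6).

2475

Write P(m) = am^4 + bm³ + cm² + dm + e; the 7 given values yield a linear system in the 5 coefficients.
Solving, P(m) = 2m^4 - m³ + 2m² + 3m + 9.
Then P(6) = 2475.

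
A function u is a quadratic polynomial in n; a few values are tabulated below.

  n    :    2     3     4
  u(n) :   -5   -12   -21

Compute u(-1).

4

Write u(n) = an² + bn + c; the 3 given values yield a linear system in the 3 coefficients.
Solving, u(n) = -n² - 2n + 3.
Then u(-1) = 4.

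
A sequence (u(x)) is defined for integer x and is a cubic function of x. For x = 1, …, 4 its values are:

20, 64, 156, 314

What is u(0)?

Write u(x) = ax³ + bx² + cx + d; the 4 given values yield a linear system in the 4 coefficients.
Solving, u(x) = 3x³ + 6x² + 5x + 6.
The constant term is u(0) = 6.

6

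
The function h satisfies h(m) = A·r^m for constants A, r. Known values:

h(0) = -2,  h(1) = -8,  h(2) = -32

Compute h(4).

-512

Consecutive ratio: -8/(-2) = 4, and -32/(-8) = 4, so r = 4.
Then A·4^0 = -2 gives A = -2, and h(m) = -2·4^m.
h(4) = -2·4^4 = -512.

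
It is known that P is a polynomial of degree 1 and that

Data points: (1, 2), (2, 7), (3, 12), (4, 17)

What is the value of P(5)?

First differences: 5, 5, 5.
Level-1 differences are constant, so P has degree 1.
Fitting a degree-1 polynomial gives P(k) = 5k - 3.
Then P(5) = 22.

22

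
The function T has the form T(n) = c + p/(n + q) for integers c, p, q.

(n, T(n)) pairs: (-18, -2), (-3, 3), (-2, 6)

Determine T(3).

(T(n) − c)(n + q) = p for each data point; the three points give a linear system in c and q, then p follows.
Solving: c = -3, q = 0, p = -18, so T(n) = -3 − 18/(n + 0).
Then T(3) = -3 − 18/3 = -9.

-9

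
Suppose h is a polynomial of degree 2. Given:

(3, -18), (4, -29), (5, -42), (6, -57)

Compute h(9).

First differences: -11, -13, -15. Second differences: -2, -2.
Level-2 differences are constant, so h has degree 2.
Fitting a degree-2 polynomial gives h(m) = -m² - 4m + 3.
Then h(9) = -114.

-114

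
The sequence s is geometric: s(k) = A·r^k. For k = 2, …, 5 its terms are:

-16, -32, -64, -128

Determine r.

2

Consecutive ratio: -32/(-16) = 2, and -64/(-32) = 2, so r = 2.
Then A·2^2 = -16 gives A = -4, and s(k) = -4·2^k.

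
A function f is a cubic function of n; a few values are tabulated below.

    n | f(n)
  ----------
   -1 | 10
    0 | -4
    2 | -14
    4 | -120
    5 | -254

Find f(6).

-466

Write f(n) = an³ + bn² + cn + d; the 5 given values yield a linear system in the 4 coefficients.
Solving, f(n) = -3n³ + 6n² - 5n - 4.
Then f(6) = -466.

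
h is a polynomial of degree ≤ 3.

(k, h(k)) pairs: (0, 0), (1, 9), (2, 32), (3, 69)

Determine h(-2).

24

Write h(k) = ak³ + bk² + ck + d; the 4 given values yield a linear system in the 4 coefficients.
Solving, the leading coefficient vanishes, and h(k) = 7k² + 2k.
Then h(-2) = 24.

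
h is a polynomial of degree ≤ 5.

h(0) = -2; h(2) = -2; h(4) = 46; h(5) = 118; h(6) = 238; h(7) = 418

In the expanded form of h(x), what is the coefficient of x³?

Write h(x) = ax^5 + bx^4 + cx³ + dx² + ex + p; the 6 given values yield a linear system in the 6 coefficients.
Solving, the top 2 coefficients vanish, and h(x) = 2x³ - 6x² + 4x - 2.
The coefficient of x³ is 2.

2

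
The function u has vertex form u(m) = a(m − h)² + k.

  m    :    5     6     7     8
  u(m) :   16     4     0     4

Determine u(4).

36

First differences -12, -4, 4; second difference 8 = 2a, so a = 4.
Expanding, the m-coefficient is −2ah = -8h; matching it to the data gives h = 7, and then k = 0.
So u(m) = 4(m − 7)² + 0.
u(4) = 4·(-3)² + 0 = 36.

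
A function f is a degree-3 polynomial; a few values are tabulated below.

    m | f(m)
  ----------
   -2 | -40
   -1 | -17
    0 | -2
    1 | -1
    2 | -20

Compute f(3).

-65

Write f(m) = am³ + bm² + cm + d; the 5 given values yield a linear system in the 4 coefficients.
Solving, f(m) = -m³ - 7m² + 9m - 2.
Then f(3) = -65.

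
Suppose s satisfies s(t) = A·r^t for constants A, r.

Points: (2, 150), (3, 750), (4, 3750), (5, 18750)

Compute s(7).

Consecutive ratio: 750/150 = 5, and 3750/750 = 5, so r = 5.
Then A·5^2 = 150 gives A = 6, and s(t) = 6·5^t.
s(7) = 6·5^7 = 468750.

468750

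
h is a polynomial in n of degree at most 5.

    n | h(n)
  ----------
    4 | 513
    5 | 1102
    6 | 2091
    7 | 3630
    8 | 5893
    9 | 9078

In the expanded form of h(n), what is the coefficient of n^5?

0

First differences: 589, 989, 1539, 2263, 3185. Second differences: 400, 550, 724, 922. Third differences: 150, 174, 198. Fourth differences: 24, 24.
Level-4 differences are constant, so h has degree 4.
Fitting a degree-4 polynomial gives h(n) = n^4 + 3n³ + 4n² + n - 3.
The coefficient of n^5 is 0.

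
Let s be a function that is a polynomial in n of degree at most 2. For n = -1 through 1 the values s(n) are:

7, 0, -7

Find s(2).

First differences: -7, -7.
Level-1 differences are constant, so s has degree 1.
Fitting a degree-1 polynomial gives s(n) = -7n.
Then s(2) = -14.

-14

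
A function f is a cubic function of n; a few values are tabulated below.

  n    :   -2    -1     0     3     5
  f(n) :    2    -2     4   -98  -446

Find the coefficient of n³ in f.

Write f(n) = an³ + bn² + cn + d; the 5 given values yield a linear system in the 4 coefficients.
Solving, f(n) = -3n³ - 4n² + 5n + 4.
The coefficient of n³ is -3.

-3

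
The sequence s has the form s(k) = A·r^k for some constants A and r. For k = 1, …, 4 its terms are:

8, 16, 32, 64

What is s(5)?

Consecutive ratio: 16/8 = 2, and 32/16 = 2, so r = 2.
Then A·2^1 = 8 gives A = 4, and s(k) = 4·2^k.
s(5) = 4·2^5 = 128.

128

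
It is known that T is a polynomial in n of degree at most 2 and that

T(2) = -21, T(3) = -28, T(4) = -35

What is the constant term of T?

First differences: -7, -7.
Level-1 differences are constant, so T has degree 1.
Fitting a degree-1 polynomial gives T(n) = -7n - 7.
The constant term is T(0) = -7.

-7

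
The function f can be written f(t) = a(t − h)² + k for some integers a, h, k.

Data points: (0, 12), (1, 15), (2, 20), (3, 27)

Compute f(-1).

First differences 3, 5, 7; second difference 2 = 2a, so a = 1.
Expanding, the t-coefficient is −2ah = -2h; matching it to the data gives h = -1, and then k = 11.
So f(t) = 1(t + 1)² + 11.
f(-1) = 1·0² + 11 = 11.

11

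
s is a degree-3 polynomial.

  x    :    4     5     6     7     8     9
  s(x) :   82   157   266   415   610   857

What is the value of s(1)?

1

Write s(x) = ax³ + bx² + cx + d; the 6 given values yield a linear system in the 4 coefficients.
Solving, s(x) = x³ + 2x² - 4x + 2.
Then s(1) = 1.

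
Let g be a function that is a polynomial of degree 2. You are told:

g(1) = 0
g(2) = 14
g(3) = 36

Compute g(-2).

6

Write g(t) = at² + bt + c; the 3 given values yield a linear system in the 3 coefficients.
Solving, g(t) = 4t² + 2t - 6.
Then g(-2) = 6.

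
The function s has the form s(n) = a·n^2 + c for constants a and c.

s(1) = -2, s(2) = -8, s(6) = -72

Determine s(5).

-50

From s(1) = -2 and s(2) = -8: 1a + c = -2 and 4a + c = -8.
Subtracting: 3a = -6, so a = -2; then c = -2 − (-2)·1 = 0.
So s(n) = -2n² + 0, and s(5) = -50.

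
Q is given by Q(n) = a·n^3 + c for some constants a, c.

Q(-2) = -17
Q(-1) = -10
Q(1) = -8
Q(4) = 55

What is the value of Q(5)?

From Q(-2) = -17 and Q(-1) = -10: -8a + c = -17 and -1a + c = -10.
Subtracting: 7a = 7, so a = 1; then c = -17 − 1·(-8) = -9.
So Q(n) = 1n³ − 9, and Q(5) = 116.

116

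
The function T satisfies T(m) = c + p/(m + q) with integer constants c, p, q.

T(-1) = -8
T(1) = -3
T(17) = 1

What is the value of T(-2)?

(T(m) − c)(m + q) = p for each data point; the three points give a linear system in c and q, then p follows.
Solving: c = 2, q = 3, p = -20, so T(m) = 2 − 20/(m + 3).
Then T(-2) = 2 − 20/1 = -18.

-18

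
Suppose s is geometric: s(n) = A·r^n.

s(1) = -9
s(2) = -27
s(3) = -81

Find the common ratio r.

3

Consecutive ratio: -27/(-9) = 3, and -81/(-27) = 3, so r = 3.
Then A·3^1 = -9 gives A = -3, and s(n) = -3·3^n.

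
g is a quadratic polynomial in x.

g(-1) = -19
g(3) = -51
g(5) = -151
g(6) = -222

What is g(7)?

-307

Write g(x) = ax² + bx + c; the 4 given values yield a linear system in the 3 coefficients.
Solving, g(x) = -7x² + 6x - 6.
Then g(7) = -307.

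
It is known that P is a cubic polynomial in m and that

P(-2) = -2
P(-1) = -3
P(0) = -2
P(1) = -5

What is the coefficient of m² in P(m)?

-2

Write P(m) = am³ + bm² + cm + d; the 4 given values yield a linear system in the 4 coefficients.
Solving, P(m) = -m³ - 2m² - 2.
The coefficient of m² is -2.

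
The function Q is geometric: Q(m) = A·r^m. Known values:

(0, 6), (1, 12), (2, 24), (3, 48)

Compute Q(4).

Consecutive ratio: 12/6 = 2, and 24/12 = 2, so r = 2.
Then A·2^0 = 6 gives A = 6, and Q(m) = 6·2^m.
Q(4) = 6·2^4 = 96.

96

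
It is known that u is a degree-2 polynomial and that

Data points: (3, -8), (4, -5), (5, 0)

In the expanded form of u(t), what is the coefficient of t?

Write u(t) = at² + bt + c; the 3 given values yield a linear system in the 3 coefficients.
Solving, u(t) = t² - 4t - 5.
The coefficient of t is -4.

-4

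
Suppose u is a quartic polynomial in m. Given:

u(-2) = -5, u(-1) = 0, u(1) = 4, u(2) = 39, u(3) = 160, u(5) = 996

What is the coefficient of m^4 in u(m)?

Write u(m) = am^4 + bm³ + cm² + dm + e; the 6 given values yield a linear system in the 5 coefficients.
Solving, u(m) = m^4 + 3m³ - m + 1.
The coefficient of m^4 is 1.

1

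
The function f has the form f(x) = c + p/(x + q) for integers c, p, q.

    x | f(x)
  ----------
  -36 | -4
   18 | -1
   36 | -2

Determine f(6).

3

(f(x) − c)(x + q) = p for each data point; the three points give a linear system in c and q, then p follows.
Solving: c = -3, q = 0, p = 36, so f(x) = -3 + 36/(x + 0).
Then f(6) = -3 + 36/6 = 3.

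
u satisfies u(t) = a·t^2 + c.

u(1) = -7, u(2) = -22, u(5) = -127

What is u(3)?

-47

From u(1) = -7 and u(2) = -22: 1a + c = -7 and 4a + c = -22.
Subtracting: 3a = -15, so a = -5; then c = -7 − (-5)·1 = -2.
So u(t) = -5t² − 2, and u(3) = -47.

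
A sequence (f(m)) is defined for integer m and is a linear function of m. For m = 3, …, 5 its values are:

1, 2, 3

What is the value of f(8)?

6

First differences: 1, 1.
Level-1 differences are constant, so f has degree 1.
Fitting a degree-1 polynomial gives f(m) = m - 2.
Then f(8) = 6.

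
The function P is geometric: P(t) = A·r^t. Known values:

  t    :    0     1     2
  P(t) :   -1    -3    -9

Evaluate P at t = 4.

Consecutive ratio: -3/(-1) = 3, and -9/(-3) = 3, so r = 3.
Then A·3^0 = -1 gives A = -1, and P(t) = -1·3^t.
P(4) = -1·3^4 = -81.

-81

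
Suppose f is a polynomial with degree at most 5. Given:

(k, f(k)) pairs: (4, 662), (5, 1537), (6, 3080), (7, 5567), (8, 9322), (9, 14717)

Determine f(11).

First differences: 875, 1543, 2487, 3755, 5395. Second differences: 668, 944, 1268, 1640. Third differences: 276, 324, 372. Fourth differences: 48, 48.
Level-4 differences are constant, so f has degree 4.
Fitting a degree-4 polynomial gives f(k) = 2k^4 + 2k³ + 2k² - 3k + 2.
Then f(11) = 32155.

32155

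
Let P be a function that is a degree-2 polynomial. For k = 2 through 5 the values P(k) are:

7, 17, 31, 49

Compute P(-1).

First differences: 10, 14, 18. Second differences: 4, 4.
Level-2 differences are constant, so P has degree 2.
Fitting a degree-2 polynomial gives P(k) = 2k² - 1.
Then P(-1) = 1.

1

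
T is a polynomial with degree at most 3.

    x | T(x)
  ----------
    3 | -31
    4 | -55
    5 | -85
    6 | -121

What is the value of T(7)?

-163

First differences: -24, -30, -36. Second differences: -6, -6.
Level-2 differences are constant, so T has degree 2.
Fitting a degree-2 polynomial gives T(x) = -3x² - 3x + 5.
Then T(7) = -163.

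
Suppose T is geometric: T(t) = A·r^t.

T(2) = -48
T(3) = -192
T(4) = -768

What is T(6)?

-12288

Consecutive ratio: -192/(-48) = 4, and -768/(-192) = 4, so r = 4.
Then A·4^2 = -48 gives A = -3, and T(t) = -3·4^t.
T(6) = -3·4^6 = -12288.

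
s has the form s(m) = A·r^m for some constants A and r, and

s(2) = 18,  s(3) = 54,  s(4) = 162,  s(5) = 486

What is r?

Consecutive ratio: 54/18 = 3, and 162/54 = 3, so r = 3.
Then A·3^2 = 18 gives A = 2, and s(m) = 2·3^m.

3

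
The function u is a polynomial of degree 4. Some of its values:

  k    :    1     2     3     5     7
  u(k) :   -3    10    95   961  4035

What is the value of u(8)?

7060

Write u(k) = ak^4 + bk³ + ck² + dk + e; the 5 given values yield a linear system in the 5 coefficients.
Solving, u(k) = 2k^4 - 2k³ - 2k² + 3k - 4.
Then u(8) = 7060.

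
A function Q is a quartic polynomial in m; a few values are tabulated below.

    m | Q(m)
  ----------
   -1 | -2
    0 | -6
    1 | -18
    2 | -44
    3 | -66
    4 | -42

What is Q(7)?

First differences: -4, -12, -26, -22, 24. Second differences: -8, -14, 4, 46. Third differences: -6, 18, 42. Fourth differences: 24, 24.
Level-4 differences are constant, so Q has degree 4.
Fitting a degree-4 polynomial gives Q(m) = m^4 - 3m³ - 5m² - 5m - 6.
Then Q(7) = 1086.

1086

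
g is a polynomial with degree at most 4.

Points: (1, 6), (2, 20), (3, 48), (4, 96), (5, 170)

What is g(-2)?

-12

Write g(n) = an^4 + bn³ + cn² + dn + e; the 5 given values yield a linear system in the 5 coefficients.
Solving, the leading coefficient vanishes, and g(n) = n³ + n² + 4n.
Then g(-2) = -12.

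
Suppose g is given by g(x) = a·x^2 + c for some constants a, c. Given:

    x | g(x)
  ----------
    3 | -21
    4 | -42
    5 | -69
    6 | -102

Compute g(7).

From g(3) = -21 and g(4) = -42: 9a + c = -21 and 16a + c = -42.
Subtracting: 7a = -21, so a = -3; then c = -21 − (-3)·9 = 6.
So g(x) = -3x² + 6, and g(7) = -141.

-141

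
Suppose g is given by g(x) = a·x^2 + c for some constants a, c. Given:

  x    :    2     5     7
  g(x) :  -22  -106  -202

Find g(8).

From g(2) = -22 and g(5) = -106: 4a + c = -22 and 25a + c = -106.
Subtracting: 21a = -84, so a = -4; then c = -22 − (-4)·4 = -6.
So g(x) = -4x² − 6, and g(8) = -262.

-262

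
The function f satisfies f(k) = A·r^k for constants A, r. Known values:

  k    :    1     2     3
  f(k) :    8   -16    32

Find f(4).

-64

Consecutive ratio: -16/8 = -2, and 32/(-16) = -2, so r = -2.
Then A·(-2)^1 = 8 gives A = -4, and f(k) = -4·(-2)^k.
f(4) = -4·(-2)^4 = -64.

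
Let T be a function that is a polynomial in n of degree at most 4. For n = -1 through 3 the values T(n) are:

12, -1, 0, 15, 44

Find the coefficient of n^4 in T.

First differences: -13, 1, 15, 29. Second differences: 14, 14, 14.
Level-2 differences are constant, so T has degree 2.
Fitting a degree-2 polynomial gives T(n) = 7n² - 6n - 1.
The coefficient of n^4 is 0.

0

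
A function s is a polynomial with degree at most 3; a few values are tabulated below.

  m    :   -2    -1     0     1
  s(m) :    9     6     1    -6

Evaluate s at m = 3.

First differences: -3, -5, -7. Second differences: -2, -2.
Level-2 differences are constant, so s has degree 2.
Fitting a degree-2 polynomial gives s(m) = -m² - 6m + 1.
Then s(3) = -26.

-26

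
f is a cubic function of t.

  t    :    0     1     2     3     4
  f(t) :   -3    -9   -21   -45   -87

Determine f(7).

-381

First differences: -6, -12, -24, -42. Second differences: -6, -12, -18. Third differences: -6, -6.
Level-3 differences are constant, so f has degree 3.
Fitting a degree-3 polynomial gives f(t) = -t³ - 5t - 3.
Then f(7) = -381.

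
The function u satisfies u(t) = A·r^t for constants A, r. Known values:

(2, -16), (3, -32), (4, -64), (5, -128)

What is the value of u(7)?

Consecutive ratio: -32/(-16) = 2, and -64/(-32) = 2, so r = 2.
Then A·2^2 = -16 gives A = -4, and u(t) = -4·2^t.
u(7) = -4·2^7 = -512.

-512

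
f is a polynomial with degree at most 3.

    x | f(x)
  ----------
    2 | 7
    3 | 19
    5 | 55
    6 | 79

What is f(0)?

Write f(x) = ax³ + bx² + cx + d; the 4 given values yield a linear system in the 4 coefficients.
Solving, the leading coefficient vanishes, and f(x) = 2x² + 2x - 5.
Then f(0) = -5.

-5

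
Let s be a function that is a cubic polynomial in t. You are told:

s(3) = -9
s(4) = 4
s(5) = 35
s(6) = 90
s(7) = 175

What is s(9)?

459

First differences: 13, 31, 55, 85. Second differences: 18, 24, 30. Third differences: 6, 6.
Level-3 differences are constant, so s has degree 3.
Fitting a degree-3 polynomial gives s(t) = t³ - 3t² - 3t.
Then s(9) = 459.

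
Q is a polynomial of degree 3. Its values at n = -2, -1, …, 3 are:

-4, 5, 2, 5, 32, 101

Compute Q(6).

740

First differences: 9, -3, 3, 27, 69. Second differences: -12, 6, 24, 42. Third differences: 18, 18, 18.
Level-3 differences are constant, so Q has degree 3.
Fitting a degree-3 polynomial gives Q(n) = 3n³ + 3n² - 3n + 2.
Then Q(6) = 740.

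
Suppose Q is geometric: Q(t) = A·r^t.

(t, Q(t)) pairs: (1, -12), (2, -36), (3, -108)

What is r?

3

Consecutive ratio: -36/(-12) = 3, and -108/(-36) = 3, so r = 3.
Then A·3^1 = -12 gives A = -4, and Q(t) = -4·3^t.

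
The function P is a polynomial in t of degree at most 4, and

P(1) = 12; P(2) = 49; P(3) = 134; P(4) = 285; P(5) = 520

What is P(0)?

5

Write P(t) = at^4 + bt³ + ct² + dt + e; the 5 given values yield a linear system in the 5 coefficients.
Solving, the leading coefficient vanishes, and P(t) = 3t³ + 6t² - 2t + 5.
The constant term is P(0) = 5.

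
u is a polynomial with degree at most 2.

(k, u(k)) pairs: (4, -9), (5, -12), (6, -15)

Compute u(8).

-21

Write u(k) = ak² + bk + c; the 3 given values yield a linear system in the 3 coefficients.
Solving, the leading coefficient vanishes, and u(k) = -3k + 3.
Then u(8) = -21.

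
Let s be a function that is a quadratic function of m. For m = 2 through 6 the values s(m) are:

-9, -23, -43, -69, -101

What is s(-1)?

-3

Write s(m) = am² + bm + c; the 5 given values yield a linear system in the 3 coefficients.
Solving, s(m) = -3m² + m + 1.
Then s(-1) = -3.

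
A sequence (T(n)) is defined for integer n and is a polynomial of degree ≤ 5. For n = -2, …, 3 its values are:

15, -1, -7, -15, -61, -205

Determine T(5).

-1147

First differences: -16, -6, -8, -46, -144. Second differences: 10, -2, -38, -98. Third differences: -12, -36, -60. Fourth differences: -24, -24.
Level-4 differences are constant, so T has degree 4.
Fitting a degree-4 polynomial gives T(n) = -n^4 - 4n³ - 3n - 7.
Then T(5) = -1147.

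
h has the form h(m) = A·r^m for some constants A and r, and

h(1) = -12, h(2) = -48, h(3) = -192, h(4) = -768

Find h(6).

Consecutive ratio: -48/(-12) = 4, and -192/(-48) = 4, so r = 4.
Then A·4^1 = -12 gives A = -3, and h(m) = -3·4^m.
h(6) = -3·4^6 = -12288.

-12288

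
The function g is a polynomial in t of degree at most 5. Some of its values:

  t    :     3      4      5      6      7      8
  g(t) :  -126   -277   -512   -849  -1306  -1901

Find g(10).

Write g(t) = at^5 + bt^4 + ct³ + dt² + et + p; the 6 given values yield a linear system in the 6 coefficients.
Solving, the top 2 coefficients vanish, and g(t) = -3t³ - 6t² + 2t + 3.
Then g(10) = -3577.

-3577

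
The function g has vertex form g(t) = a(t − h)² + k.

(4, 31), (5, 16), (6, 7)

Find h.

First differences -15, -9; second difference 6 = 2a, so a = 3.
Expanding, the t-coefficient is −2ah = -6h; matching it to the data gives h = 7, and then k = 4.
So g(t) = 3(t − 7)² + 4.
Hence h = 7.

7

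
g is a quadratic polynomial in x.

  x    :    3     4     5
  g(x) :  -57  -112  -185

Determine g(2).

-20

Write g(x) = ax² + bx + c; the 3 given values yield a linear system in the 3 coefficients.
Solving, g(x) = -9x² + 8x.
Then g(2) = -20.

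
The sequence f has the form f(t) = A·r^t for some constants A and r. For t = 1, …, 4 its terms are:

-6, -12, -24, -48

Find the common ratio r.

2

Consecutive ratio: -12/(-6) = 2, and -24/(-12) = 2, so r = 2.
Then A·2^1 = -6 gives A = -3, and f(t) = -3·2^t.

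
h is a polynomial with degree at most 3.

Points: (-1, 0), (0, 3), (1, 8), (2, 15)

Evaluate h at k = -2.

-1

First differences: 3, 5, 7. Second differences: 2, 2.
Level-2 differences are constant, so h has degree 2.
Fitting a degree-2 polynomial gives h(k) = k² + 4k + 3.
Then h(-2) = -1.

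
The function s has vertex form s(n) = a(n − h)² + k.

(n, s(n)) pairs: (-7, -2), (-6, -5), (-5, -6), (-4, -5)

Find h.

First differences -3, -1, 1; second difference 2 = 2a, so a = 1.
Expanding, the n-coefficient is −2ah = -2h; matching it to the data gives h = -5, and then k = -6.
So s(n) = 1(n + 5)² − 6.
Hence h = -5.

-5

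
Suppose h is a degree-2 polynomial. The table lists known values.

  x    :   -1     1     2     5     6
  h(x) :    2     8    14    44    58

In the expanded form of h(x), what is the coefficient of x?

3

Write h(x) = ax² + bx + c; the 5 given values yield a linear system in the 3 coefficients.
Solving, h(x) = x² + 3x + 4.
The coefficient of x is 3.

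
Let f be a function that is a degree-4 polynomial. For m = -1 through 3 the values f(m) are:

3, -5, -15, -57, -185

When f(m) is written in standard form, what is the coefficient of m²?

Write f(m) = am^4 + bm³ + cm² + dm + e; the 5 given values yield a linear system in the 5 coefficients.
Solving, f(m) = -m^4 - 3m³ - 6m - 5.
The coefficient of m² is 0.

0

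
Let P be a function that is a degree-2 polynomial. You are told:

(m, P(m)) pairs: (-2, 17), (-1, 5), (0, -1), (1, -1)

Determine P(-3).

35

Write P(m) = am² + bm + c; the 4 given values yield a linear system in the 3 coefficients.
Solving, P(m) = 3m² - 3m - 1.
Then P(-3) = 35.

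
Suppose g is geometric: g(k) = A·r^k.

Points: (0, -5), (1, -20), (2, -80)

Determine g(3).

Consecutive ratio: -20/(-5) = 4, and -80/(-20) = 4, so r = 4.
Then A·4^0 = -5 gives A = -5, and g(k) = -5·4^k.
g(3) = -5·4^3 = -320.

-320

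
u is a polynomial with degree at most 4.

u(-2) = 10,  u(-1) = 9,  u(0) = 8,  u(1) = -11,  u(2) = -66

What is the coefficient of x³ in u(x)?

Write u(x) = ax^4 + bx³ + cx² + dx + e; the 5 given values yield a linear system in the 5 coefficients.
Solving, the leading coefficient vanishes, and u(x) = -3x³ - 9x² - 7x + 8.
The coefficient of x³ is -3.

-3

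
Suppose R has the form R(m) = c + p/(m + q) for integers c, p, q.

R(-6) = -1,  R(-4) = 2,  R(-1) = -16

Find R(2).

-7

(R(m) − c)(m + q) = p for each data point; the three points give a linear system in c and q, then p follows.
Solving: c = -4, q = 2, p = -12, so R(m) = -4 − 12/(m + 2).
Then R(2) = -4 − 12/4 = -7.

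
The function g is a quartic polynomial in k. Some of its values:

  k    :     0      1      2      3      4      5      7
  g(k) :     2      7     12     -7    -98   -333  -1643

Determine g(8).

Write g(k) = ak^4 + bk³ + ck² + dk + e; the 7 given values yield a linear system in the 5 coefficients.
Solving, g(k) = -k^4 + 2k³ + k² + 3k + 2.
Then g(8) = -2982.

-2982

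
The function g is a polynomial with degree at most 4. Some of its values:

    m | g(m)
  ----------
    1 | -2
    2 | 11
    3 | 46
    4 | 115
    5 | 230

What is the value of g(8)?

971

Write g(m) = am^4 + bm³ + cm² + dm + e; the 5 given values yield a linear system in the 5 coefficients.
Solving, the leading coefficient vanishes, and g(m) = 2m³ - m² + 2m - 5.
Then g(8) = 971.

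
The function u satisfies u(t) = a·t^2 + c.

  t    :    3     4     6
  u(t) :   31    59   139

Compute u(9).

From u(3) = 31 and u(4) = 59: 9a + c = 31 and 16a + c = 59.
Subtracting: 7a = 28, so a = 4; then c = 31 − 4·9 = -5.
So u(t) = 4t² − 5, and u(9) = 319.

319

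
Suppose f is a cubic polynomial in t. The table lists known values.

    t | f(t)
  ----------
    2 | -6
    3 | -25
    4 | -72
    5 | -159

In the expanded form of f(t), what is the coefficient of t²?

4

Write f(t) = at³ + bt² + ct + d; the 4 given values yield a linear system in the 4 coefficients.
Solving, f(t) = -2t³ + 4t² - t - 4.
The coefficient of t² is 4.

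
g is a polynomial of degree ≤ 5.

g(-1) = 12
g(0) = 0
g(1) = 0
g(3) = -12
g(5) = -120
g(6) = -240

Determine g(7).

Write g(t) = at^5 + bt^4 + ct³ + dt² + et + p; the 6 given values yield a linear system in the 6 coefficients.
Solving, the top 2 coefficients vanish, and g(t) = -2t³ + 6t² - 4t.
Then g(7) = -420.

-420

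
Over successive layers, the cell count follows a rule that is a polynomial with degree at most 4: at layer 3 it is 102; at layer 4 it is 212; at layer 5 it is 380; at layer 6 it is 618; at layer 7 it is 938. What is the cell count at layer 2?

38

Write the value at n as f(n).
First differences: 110, 168, 238, 320. Second differences: 58, 70, 82. Third differences: 12, 12.
Level-3 differences are constant, so f has degree 3.
Fitting a degree-3 polynomial gives f(n) = 2n³ + 5n² + n.
Then f(2) = 38.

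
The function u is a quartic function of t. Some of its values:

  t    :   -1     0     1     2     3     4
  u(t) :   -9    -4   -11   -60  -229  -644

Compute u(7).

First differences: 5, -7, -49, -169, -415. Second differences: -12, -42, -120, -246. Third differences: -30, -78, -126. Fourth differences: -48, -48.
Level-4 differences are constant, so u has degree 4.
Fitting a degree-4 polynomial gives u(t) = -2t^4 - t³ - 4t² - 4.
Then u(7) = -5345.

-5345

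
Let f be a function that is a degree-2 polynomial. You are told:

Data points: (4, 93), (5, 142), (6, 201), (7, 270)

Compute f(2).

First differences: 49, 59, 69. Second differences: 10, 10.
Level-2 differences are constant, so f has degree 2.
Fitting a degree-2 polynomial gives f(x) = 5x² + 4x - 3.
Then f(2) = 25.

25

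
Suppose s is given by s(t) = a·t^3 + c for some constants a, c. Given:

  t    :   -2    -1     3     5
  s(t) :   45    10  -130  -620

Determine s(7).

-1710

From s(-2) = 45 and s(-1) = 10: -8a + c = 45 and -1a + c = 10.
Subtracting: 7a = -35, so a = -5; then c = 45 − (-5)·(-8) = 5.
So s(t) = -5t³ + 5, and s(7) = -1710.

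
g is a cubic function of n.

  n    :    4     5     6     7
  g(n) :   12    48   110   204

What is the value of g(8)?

336

Write g(n) = an³ + bn² + cn + d; the 4 given values yield a linear system in the 4 coefficients.
Solving, g(n) = n³ - 2n² - 7n + 8.
Then g(8) = 336.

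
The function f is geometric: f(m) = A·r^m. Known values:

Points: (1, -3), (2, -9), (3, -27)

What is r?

3

Consecutive ratio: -9/(-3) = 3, and -27/(-9) = 3, so r = 3.
Then A·3^1 = -3 gives A = -1, and f(m) = -1·3^m.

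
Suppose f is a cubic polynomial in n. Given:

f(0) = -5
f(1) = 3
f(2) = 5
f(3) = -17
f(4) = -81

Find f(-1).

-1

Write f(n) = an³ + bn² + cn + d; the 5 given values yield a linear system in the 4 coefficients.
Solving, f(n) = -3n³ + 6n² + 5n - 5.
Then f(-1) = -1.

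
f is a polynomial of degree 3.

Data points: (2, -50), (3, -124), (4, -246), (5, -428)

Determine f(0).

2

Write f(k) = ak³ + bk² + ck + d; the 4 given values yield a linear system in the 4 coefficients.
Solving, f(k) = -2k³ - 6k² - 6k + 2.
Then f(0) = 2.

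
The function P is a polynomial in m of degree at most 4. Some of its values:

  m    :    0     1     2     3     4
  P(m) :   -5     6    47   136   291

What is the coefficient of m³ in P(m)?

First differences: 11, 41, 89, 155. Second differences: 30, 48, 66. Third differences: 18, 18.
Level-3 differences are constant, so P has degree 3.
Fitting a degree-3 polynomial gives P(m) = 3m³ + 6m² + 2m - 5.
The coefficient of m³ is 3.

3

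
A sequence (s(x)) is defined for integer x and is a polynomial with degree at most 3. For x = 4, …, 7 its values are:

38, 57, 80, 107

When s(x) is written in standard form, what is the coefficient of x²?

2

First differences: 19, 23, 27. Second differences: 4, 4.
Level-2 differences are constant, so s has degree 2.
Fitting a degree-2 polynomial gives s(x) = 2x² + x + 2.
The coefficient of x² is 2.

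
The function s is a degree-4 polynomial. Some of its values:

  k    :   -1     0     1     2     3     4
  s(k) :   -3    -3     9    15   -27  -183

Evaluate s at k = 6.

First differences: 0, 12, 6, -42, -156. Second differences: 12, -6, -48, -114. Third differences: -18, -42, -66. Fourth differences: -24, -24.
Level-4 differences are constant, so s has degree 4.
Fitting a degree-4 polynomial gives s(k) = -k^4 - k³ + 7k² + 7k - 3.
Then s(6) = -1221.

-1221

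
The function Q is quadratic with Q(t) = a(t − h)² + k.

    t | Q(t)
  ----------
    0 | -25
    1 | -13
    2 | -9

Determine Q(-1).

-45

First differences 12, 4; second difference -8 = 2a, so a = -4.
Expanding, the t-coefficient is −2ah = 8h; matching it to the data gives h = 2, and then k = -9.
So Q(t) = -4(t − 2)² − 9.
Q(-1) = -4·(-3)² − 9 = -45.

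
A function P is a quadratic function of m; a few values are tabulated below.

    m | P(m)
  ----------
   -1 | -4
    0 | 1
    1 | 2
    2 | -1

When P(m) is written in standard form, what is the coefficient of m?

3

First differences: 5, 1, -3. Second differences: -4, -4.
Level-2 differences are constant, so P has degree 2.
Fitting a degree-2 polynomial gives P(m) = -2m² + 3m + 1.
The coefficient of m is 3.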